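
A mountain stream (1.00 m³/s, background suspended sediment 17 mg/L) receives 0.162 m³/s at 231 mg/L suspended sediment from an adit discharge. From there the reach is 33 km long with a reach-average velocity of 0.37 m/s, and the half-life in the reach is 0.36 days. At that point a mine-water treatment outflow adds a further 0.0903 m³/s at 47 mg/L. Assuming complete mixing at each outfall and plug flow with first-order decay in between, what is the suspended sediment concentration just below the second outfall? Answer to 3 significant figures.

Mixed concentration C = ΣQC/ΣQ = (1.000·17.00 + 0.1620·231.0) / 1.162 = 54.42/1.162 = 46.83 mg/L; combined flow 1.162 m³/s.
Travel time t = 33·1000 / 0.37 = 89190 s = 24.77 h.
Half-life 0.36 d → k = ln 2 / 0.36 = 1.925 d⁻¹.
After decay, C = 46.83 × e^(−kt) = 46.83 × 0.1370 = 6.418 mg/L.
Second outfall: C = (1.162·6.418 + 0.09030·47.00)/1.252 = 9.344 mg/L.

9.34 mg/L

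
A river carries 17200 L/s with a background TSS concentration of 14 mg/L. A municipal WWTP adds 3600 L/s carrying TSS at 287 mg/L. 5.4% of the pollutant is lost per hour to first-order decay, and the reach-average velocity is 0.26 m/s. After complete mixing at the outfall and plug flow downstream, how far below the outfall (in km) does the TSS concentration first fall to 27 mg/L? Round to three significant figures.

Mass balance: C = (17200·14.00 + 3600·287.0) / 20800 = 1274000/20800 = 61.25 mg/L.
5.4%/h lost → k = −ln(1 − 0.054) = 0.05551 h⁻¹.
Set 61.25·exp(−k·t) = 27 → t = ln(61.25/27)/k = 53120 s = 14.76 h.
Distance = v·t = 0.26·53120 = 13810 m = 13.81 km.

13.8 km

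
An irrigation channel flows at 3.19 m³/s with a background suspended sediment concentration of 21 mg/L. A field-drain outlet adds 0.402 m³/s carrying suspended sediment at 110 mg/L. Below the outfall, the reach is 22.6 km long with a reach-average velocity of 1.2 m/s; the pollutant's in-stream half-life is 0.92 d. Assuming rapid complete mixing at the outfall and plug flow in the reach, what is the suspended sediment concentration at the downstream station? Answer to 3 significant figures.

26.3 mg/L

Mass balance: C = (3.190·21.00 + 0.4020·110.0) / 3.592 = 111.2/3.592 = 30.96 mg/L.
Travel time t = 22.6·1000 / 1.2 = 18830 s = 5.231 h.
Half-life 0.92 d → k = ln 2 / 0.92 = 0.7534 d⁻¹.
After decay, C = 30.96 × e^(−kt) = 30.96 × 0.8485 = 26.27 mg/L.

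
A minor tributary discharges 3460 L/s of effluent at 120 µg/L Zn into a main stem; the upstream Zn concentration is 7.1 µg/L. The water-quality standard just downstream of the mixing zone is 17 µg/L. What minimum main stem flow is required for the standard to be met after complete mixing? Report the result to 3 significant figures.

Set C_mix = 17: (Q·7.100 + 3460·120.0) / (Q + 3460) = 17
→ Q = 3460·(120.0 − 17)/(17 − 7.100) = 36000 L/s.

36000 L/s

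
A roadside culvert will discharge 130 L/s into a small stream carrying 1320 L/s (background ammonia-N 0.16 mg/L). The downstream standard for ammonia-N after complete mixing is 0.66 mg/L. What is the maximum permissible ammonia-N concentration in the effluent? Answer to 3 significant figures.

5.74 mg/L

At the limit, (Qr·Cr + Qe·Cₑ)/(Qr + Qe) = 0.66:
Cₑ = (1450·0.66 − 1320·0.1600) / 130.0 = 5.737 mg/L.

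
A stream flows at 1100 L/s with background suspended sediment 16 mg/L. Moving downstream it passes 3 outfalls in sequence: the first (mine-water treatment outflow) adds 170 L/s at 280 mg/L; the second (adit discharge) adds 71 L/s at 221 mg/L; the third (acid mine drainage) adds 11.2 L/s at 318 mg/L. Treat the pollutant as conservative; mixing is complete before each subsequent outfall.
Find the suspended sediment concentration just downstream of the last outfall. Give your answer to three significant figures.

Outfall 1: combined Q = 1270 L/s; C = (1100·16.00 + 170.0·280.0)/1270 = 51.34 mg/L.
Outfall 2: combined Q = 1341 L/s; C = (1270·51.34 + 71.00·221.0)/1341 = 60.32 mg/L.
Outfall 3: combined Q = 1352 L/s; C = (1341·60.32 + 11.20·318.0)/1352 = 62.46 mg/L.

62.5 mg/L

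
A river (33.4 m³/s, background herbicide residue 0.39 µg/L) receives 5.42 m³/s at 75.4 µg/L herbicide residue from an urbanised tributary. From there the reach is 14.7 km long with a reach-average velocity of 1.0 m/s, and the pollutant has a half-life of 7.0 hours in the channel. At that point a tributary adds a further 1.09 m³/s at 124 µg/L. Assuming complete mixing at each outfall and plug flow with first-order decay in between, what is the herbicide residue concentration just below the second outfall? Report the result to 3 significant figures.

After mixing, C = (33.40·0.3900 + 5.420·75.40) / 38.82 = 421.7/38.82 = 10.86 µg/L; combined flow 38.82 m³/s.
Travel time t = 14.7·1000 / 1.0 = 14700 s = 4.083 h.
Half-life 7.0 h → k = ln 2 / 7.0 = 0.09902 h⁻¹ = 2.377 d⁻¹.
Applying C = C₀e^(−kt): 10.86 × 0.6674 = 7.250 µg/L.
Second outfall: C = (38.82·7.250 + 1.090·124.0)/39.91 = 10.44 µg/L.

10.4 µg/L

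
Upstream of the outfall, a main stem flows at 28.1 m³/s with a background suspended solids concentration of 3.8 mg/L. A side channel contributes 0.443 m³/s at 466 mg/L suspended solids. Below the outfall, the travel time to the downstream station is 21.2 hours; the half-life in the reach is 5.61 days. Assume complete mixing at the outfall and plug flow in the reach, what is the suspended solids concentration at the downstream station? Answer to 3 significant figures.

9.84 mg/L

Conservation of mass: C = (28.10·3.800 + 0.4430·466.0) / 28.54 = 313.2/28.54 = 10.97 mg/L.
Half-life 5.61 d → k = ln 2 / 5.61 = 0.1236 d⁻¹.
After decay, C = 10.97 × e^(−kt) = 10.97 × 0.8966 = 9.839 mg/L.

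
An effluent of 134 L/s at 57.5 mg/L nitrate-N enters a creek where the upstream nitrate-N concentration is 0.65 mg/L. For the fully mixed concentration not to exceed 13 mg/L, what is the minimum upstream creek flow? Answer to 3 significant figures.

Set C_mix = 13: (Q·0.6500 + 134.0·57.50) / (Q + 134.0) = 13
→ Q = 134.0·(57.50 − 13)/(13 − 0.6500) = 482.8 L/s.

483 L/s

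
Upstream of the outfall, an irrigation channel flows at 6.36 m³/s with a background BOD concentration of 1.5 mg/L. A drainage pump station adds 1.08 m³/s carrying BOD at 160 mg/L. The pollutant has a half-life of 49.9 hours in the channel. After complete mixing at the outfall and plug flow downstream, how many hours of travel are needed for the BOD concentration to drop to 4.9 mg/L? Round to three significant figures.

Flow-weighted average: C = (6.360·1.500 + 1.080·160.0) / 7.440 = 182.3/7.440 = 24.51 mg/L.
Half-life 49.9 h → k = ln 2 / 49.9 = 0.01389 h⁻¹ = 0.3334 d⁻¹.
24.51·exp(−k·t) = 4.9 → t = ln(24.51/4.9)/k = 417200 s = 115.9 h.

116 h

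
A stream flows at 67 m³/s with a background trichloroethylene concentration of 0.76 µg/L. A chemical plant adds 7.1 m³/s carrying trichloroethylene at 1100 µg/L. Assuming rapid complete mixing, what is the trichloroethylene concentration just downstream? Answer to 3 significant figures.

Mass balance: C = (67.00·0.7600 + 7.100·1100) / 74.10 = 7861/74.10 = 106.1 µg/L.

106 µg/L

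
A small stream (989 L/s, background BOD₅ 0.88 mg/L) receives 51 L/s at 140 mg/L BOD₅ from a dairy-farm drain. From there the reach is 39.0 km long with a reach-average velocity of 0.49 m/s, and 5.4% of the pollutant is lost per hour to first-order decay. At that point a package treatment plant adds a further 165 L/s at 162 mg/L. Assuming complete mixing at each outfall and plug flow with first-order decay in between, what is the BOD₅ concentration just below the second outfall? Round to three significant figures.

24.1 mg/L

After mixing, C = (989.0·0.8800 + 51.00·140.0) / 1040 = 8010/1040 = 7.702 mg/L; combined flow 1040 L/s.
Travel time t = 39.0·1000 / 0.49 = 79590 s = 22.11 h.
5.4%/h lost → k = −ln(1 − 0.054) = 0.05551 h⁻¹.
First-order decay: C = 7.702·exp(−k·t) = 7.702·0.2931 = 2.257 mg/L.
At the second outfall, C = (1040·2.257 + 165.0·162.0) / (1040 + 165.0) = 24.13 mg/L.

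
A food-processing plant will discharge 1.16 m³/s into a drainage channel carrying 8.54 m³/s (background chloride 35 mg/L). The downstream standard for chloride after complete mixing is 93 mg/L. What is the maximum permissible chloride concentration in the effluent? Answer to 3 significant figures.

520 mg/L

At the limit, (Qr·Cr + Qe·Cₑ)/(Qr + Qe) = 93:
Cₑ = (9.700·93 − 8.540·35.00) / 1.160 = 520.0 mg/L.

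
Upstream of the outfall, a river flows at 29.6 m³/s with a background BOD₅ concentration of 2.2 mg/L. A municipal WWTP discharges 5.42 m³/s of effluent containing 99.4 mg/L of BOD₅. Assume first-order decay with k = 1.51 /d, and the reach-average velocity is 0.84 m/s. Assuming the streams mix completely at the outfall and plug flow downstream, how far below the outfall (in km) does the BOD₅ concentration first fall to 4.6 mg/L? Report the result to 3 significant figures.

63.5 km

Mixed concentration C = ΣQC/ΣQ = (29.60·2.200 + 5.420·99.40) / 35.02 = 603.9/35.02 = 17.24 mg/L.
Set 17.24·exp(−k·t) = 4.6 → t = ln(17.24/4.6)/k = 75610 s = 21.00 h.
Distance = v·t = 0.84·75610 = 63510 m = 63.51 km.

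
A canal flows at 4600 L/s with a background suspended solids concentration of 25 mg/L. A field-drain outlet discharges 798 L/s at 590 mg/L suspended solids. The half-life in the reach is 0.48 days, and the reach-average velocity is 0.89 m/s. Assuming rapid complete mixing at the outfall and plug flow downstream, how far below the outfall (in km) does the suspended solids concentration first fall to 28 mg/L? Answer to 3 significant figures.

After mixing, C = (4600·25.00 + 798.0·590.0) / 5398 = 585800/5398 = 108.5 mg/L.
Half-life 0.48 d → k = ln 2 / 0.48 = 1.444 d⁻¹.
Set 108.5·exp(−k·t) = 28 → t = ln(108.5/28)/k = 81060 s = 22.52 h.
Distance = v·t = 0.89·81060 = 72140 m = 72.14 km.

72.1 km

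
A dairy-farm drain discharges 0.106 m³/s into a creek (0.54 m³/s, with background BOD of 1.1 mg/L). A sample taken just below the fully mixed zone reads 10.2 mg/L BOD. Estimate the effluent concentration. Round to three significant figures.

Mass balance: 0.5400·1.100 + 0.1060·Cₑ = 0.6460·10.20
→ Cₑ = (0.6460·10.20 − 0.5400·1.100) / 0.1060 = 56.56 mg/L.

56.6 mg/L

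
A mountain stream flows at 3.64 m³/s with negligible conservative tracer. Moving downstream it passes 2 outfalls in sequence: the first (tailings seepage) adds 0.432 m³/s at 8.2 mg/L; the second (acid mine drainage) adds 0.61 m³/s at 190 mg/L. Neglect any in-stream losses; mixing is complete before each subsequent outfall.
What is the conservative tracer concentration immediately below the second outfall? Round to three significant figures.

After outfall 1: Q = 3.640 + 0.4320 = 4.072 m³/s; C = (3.640·0 + 0.4320·8.200)/4.072 = 0.8699 mg/L.
After outfall 2: Q = 4.072 + 0.6100 = 4.682 m³/s; C = (4.072·0.8699 + 0.6100·190.0)/4.682 = 25.51 mg/L.

25.5 mg/L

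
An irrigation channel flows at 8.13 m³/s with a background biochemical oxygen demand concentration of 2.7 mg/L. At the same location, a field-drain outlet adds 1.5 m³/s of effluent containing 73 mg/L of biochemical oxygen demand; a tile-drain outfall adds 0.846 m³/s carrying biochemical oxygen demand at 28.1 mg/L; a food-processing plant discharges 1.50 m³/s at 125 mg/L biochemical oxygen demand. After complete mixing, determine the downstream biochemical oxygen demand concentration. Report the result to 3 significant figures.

28.6 mg/L

Mass balance: C = (8.130·2.700 + 1.500·73.00 + 0.8460·28.10 + 1.500·125.0) / 11.98 = 342.7/11.98 = 28.62 mg/L.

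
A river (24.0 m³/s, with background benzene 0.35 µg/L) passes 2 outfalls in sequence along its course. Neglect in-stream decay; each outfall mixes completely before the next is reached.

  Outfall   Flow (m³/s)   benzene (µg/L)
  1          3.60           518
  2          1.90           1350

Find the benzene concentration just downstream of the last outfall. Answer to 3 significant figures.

Outfall 1: combined Q = 27.60 m³/s; C = (24.00·0.3500 + 3.600·518.0)/27.60 = 67.87 µg/L.
Outfall 2: combined Q = 29.50 m³/s; C = (27.60·67.87 + 1.900·1350)/29.50 = 150.4 µg/L.

150 µg/L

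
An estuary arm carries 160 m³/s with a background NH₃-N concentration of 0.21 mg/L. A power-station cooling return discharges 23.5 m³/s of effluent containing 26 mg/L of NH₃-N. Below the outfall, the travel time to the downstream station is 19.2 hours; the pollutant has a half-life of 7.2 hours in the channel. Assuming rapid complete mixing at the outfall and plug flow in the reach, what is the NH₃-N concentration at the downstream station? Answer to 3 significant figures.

Mixed concentration C = ΣQC/ΣQ = (160.0·0.2100 + 23.50·26.00) / 183.5 = 644.6/183.5 = 3.513 mg/L.
Half-life 7.2 h → k = ln 2 / 7.2 = 0.09627 h⁻¹ = 2.310 d⁻¹.
Decay over the reach: 3.513·exp(−kt) = 3.513·0.1575 = 0.5532 mg/L.

0.553 mg/L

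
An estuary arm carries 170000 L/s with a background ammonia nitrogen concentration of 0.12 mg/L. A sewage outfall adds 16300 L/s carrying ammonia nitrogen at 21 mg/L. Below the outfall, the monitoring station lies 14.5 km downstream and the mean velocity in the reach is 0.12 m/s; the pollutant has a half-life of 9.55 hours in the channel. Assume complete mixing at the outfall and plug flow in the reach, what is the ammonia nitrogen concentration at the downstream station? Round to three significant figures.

0.170 mg/L

After mixing, C = (170000·0.1200 + 16300·21.00) / 186300 = 362700/186300 = 1.947 mg/L.
Travel time t = 14.5·1000 / 0.12 = 120800 s = 33.56 h.
Half-life 9.55 h → k = ln 2 / 9.55 = 0.07258 h⁻¹ = 1.742 d⁻¹.
Applying C = C₀e^(−kt): 1.947 × 0.08750 = 0.1703 mg/L.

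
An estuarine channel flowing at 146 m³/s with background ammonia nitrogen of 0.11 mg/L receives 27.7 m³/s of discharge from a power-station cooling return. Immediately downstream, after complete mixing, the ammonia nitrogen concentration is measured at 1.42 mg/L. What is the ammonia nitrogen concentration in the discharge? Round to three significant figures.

8.32 mg/L

Mass balance: 146.0·0.1100 + 27.70·Cₑ = 173.7·1.420
→ Cₑ = (173.7·1.420 − 146.0·0.1100) / 27.70 = 8.325 mg/L.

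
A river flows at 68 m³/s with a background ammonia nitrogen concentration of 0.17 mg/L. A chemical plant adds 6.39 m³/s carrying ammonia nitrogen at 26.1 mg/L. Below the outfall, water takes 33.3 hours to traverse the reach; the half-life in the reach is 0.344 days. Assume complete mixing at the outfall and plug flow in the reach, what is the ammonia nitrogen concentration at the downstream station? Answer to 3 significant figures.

Flow-weighted average: C = (68.00·0.1700 + 6.390·26.10) / 74.39 = 178.3/74.39 = 2.397 mg/L.
Half-life 0.344 d → k = ln 2 / 0.344 = 2.015 d⁻¹.
After decay, C = 2.397 × e^(−kt) = 2.397 × 0.06107 = 0.1464 mg/L.

0.146 mg/L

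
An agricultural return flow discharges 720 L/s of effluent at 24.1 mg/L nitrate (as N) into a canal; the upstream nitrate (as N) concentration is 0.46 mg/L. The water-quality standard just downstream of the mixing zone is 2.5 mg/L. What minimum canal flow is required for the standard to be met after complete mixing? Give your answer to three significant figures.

7620 L/s

Set C_mix = 2.5: (Q·0.4600 + 720.0·24.10) / (Q + 720.0) = 2.5
→ Q = 720.0·(24.10 − 2.5)/(2.5 − 0.4600) = 7624 L/s.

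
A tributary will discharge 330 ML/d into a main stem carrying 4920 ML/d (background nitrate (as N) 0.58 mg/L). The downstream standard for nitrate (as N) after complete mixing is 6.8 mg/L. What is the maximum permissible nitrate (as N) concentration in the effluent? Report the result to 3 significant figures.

At the limit, (Qr·Cr + Qe·Cₑ)/(Qr + Qe) = 6.8:
Cₑ = (5250·6.8 − 4920·0.5800) / 330.0 = 99.53 mg/L.

99.5 mg/L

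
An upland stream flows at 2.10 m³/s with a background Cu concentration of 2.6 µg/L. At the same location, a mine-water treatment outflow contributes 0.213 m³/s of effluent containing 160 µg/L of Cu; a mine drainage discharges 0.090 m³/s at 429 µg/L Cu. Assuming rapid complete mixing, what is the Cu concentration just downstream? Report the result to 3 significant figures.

Mass balance: C = (2.100·2.600 + 0.2130·160.0 + 0.09000·429.0) / 2.403 = 78.15/2.403 = 32.52 µg/L.

32.5 µg/L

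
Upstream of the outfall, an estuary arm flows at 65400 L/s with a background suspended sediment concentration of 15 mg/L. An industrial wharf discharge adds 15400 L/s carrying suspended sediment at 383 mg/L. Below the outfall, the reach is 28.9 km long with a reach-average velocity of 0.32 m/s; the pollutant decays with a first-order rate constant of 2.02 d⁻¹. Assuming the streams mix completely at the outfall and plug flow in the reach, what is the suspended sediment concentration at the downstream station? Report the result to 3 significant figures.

Flow-weighted average: C = (65400·15.00 + 15400·383.0) / 80800 = 6879000/80800 = 85.14 mg/L.
Travel time t = 28.9·1000 / 0.32 = 90310 s = 25.09 h.
First-order decay: C = 85.14·exp(−k·t) = 85.14·0.1211 = 10.31 mg/L.

10.3 mg/L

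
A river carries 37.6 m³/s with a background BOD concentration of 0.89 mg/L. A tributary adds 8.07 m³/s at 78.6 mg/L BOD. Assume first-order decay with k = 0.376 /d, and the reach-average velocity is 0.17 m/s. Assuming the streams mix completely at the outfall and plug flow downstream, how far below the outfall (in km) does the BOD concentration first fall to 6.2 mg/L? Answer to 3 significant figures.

33.5 km

Mixed concentration C = ΣQC/ΣQ = (37.60·0.8900 + 8.070·78.60) / 45.67 = 667.8/45.67 = 14.62 mg/L.
Set 14.62·exp(−k·t) = 6.2 → t = ln(14.62/6.2)/k = 197100 s = 54.76 h.
Distance = v·t = 0.17·197100 = 33510 m = 33.51 km.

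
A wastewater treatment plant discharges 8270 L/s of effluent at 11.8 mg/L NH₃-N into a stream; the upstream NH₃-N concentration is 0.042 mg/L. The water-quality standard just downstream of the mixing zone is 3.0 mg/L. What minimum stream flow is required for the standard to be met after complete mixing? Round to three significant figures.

Set C_mix = 3.0: (Q·0.04200 + 8270·11.80) / (Q + 8270) = 3.0
→ Q = 8270·(11.80 − 3.0)/(3.0 − 0.04200) = 24600 L/s.

24600 L/s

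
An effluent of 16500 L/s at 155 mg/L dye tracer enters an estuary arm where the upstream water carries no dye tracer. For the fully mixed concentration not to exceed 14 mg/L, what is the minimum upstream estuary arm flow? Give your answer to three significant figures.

166000 L/s

Set C_mix = 14: (Q·0 + 16500·155.0) / (Q + 16500) = 14
→ Q = 16500·(155.0 − 14)/(14 − 0) = 166200 L/s.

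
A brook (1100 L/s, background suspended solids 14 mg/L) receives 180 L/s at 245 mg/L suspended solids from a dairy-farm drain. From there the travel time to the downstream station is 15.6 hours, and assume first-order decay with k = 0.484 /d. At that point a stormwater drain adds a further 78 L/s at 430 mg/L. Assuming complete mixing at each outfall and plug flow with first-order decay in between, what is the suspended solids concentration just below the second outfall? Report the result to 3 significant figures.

After mixing, C = (1100·14.00 + 180.0·245.0) / 1280 = 59500/1280 = 46.48 mg/L; combined flow 1280 L/s.
After decay, C = 46.48 × e^(−kt) = 46.48 × 0.7301 = 33.94 mg/L.
Second outfall: C = (1280·33.94 + 78.00·430.0)/1358 = 56.69 mg/L.

56.7 mg/L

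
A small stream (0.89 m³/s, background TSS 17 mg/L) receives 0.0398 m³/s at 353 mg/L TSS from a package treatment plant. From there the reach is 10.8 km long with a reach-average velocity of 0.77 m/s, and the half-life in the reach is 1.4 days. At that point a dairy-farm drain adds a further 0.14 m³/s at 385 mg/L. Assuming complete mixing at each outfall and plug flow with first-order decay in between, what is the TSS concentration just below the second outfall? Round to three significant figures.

75.6 mg/L

Conservation of mass: C = (0.8900·17.00 + 0.03980·353.0) / 0.9298 = 29.18/0.9298 = 31.38 mg/L; combined flow 0.9298 m³/s.
Travel time t = 10.8·1000 / 0.77 = 14030 s = 3.896 h.
Half-life 1.4 d → k = ln 2 / 1.4 = 0.4951 d⁻¹.
Decay over the reach: 31.38·exp(−kt) = 31.38·0.9228 = 28.96 mg/L.
Second outfall: C = (0.9298·28.96 + 0.1400·385.0)/1.070 = 75.55 mg/L.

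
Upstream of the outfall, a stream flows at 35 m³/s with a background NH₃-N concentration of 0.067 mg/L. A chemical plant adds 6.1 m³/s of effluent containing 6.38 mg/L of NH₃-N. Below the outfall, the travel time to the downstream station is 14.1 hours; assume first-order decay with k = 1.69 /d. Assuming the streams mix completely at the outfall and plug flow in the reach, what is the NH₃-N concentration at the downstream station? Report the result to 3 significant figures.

Mass balance: C = (35.00·0.06700 + 6.100·6.380) / 41.10 = 41.26/41.10 = 1.004 mg/L.
Applying C = C₀e^(−kt): 1.004 × 0.3705 = 0.3720 mg/L.

0.372 mg/L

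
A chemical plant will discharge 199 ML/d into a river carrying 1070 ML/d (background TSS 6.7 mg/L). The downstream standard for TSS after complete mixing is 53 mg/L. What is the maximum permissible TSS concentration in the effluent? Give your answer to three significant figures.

At the limit, (Qr·Cr + Qe·Cₑ)/(Qr + Qe) = 53:
Cₑ = (1269·53 − 1070·6.700) / 199.0 = 301.9 mg/L.

302 mg/L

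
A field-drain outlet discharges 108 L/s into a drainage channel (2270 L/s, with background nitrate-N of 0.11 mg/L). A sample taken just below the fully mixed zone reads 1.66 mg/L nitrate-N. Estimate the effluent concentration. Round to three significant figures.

Mass balance: 2270·0.1100 + 108.0·Cₑ = 2378·1.660
→ Cₑ = (2378·1.660 − 2270·0.1100) / 108.0 = 34.24 mg/L.

34.2 mg/L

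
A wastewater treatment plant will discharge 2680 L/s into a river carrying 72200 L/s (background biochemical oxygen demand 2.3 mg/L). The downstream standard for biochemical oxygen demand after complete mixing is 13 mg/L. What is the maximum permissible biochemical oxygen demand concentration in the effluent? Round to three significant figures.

301 mg/L

At the limit, (Qr·Cr + Qe·Cₑ)/(Qr + Qe) = 13:
Cₑ = (74880·13 − 72200·2.300) / 2680 = 301.3 mg/L.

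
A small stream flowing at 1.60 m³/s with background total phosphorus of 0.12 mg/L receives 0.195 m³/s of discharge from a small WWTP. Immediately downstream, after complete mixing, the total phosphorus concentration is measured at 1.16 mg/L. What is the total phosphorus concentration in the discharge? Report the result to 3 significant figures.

Mass balance: 1.600·0.1200 + 0.1950·Cₑ = 1.795·1.160
→ Cₑ = (1.795·1.160 − 1.600·0.1200) / 0.1950 = 9.693 mg/L.

9.69 mg/L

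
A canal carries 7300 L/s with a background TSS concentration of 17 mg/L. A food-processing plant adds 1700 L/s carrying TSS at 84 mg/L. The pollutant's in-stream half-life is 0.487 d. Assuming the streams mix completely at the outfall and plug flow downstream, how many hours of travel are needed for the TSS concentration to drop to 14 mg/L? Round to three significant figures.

12.7 h

Flow-weighted average: C = (7300·17.00 + 1700·84.00) / 9000 = 266900/9000 = 29.66 mg/L.
Half-life 0.487 d → k = ln 2 / 0.487 = 1.423 d⁻¹.
29.66·exp(−k·t) = 14 → t = ln(29.66/14)/k = 45560 s = 12.66 h.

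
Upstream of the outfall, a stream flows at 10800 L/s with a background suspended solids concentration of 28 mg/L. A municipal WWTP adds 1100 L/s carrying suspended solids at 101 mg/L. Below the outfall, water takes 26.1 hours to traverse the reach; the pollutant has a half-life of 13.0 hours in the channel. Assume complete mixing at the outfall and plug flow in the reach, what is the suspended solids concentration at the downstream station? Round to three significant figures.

Flow-weighted average: C = (10800·28.00 + 1100·101.0) / 11900 = 413500/11900 = 34.75 mg/L.
Half-life 13.0 h → k = ln 2 / 13.0 = 0.05332 h⁻¹ = 1.280 d⁻¹.
Applying C = C₀e^(−kt): 34.75 × 0.2487 = 8.641 mg/L.

8.64 mg/L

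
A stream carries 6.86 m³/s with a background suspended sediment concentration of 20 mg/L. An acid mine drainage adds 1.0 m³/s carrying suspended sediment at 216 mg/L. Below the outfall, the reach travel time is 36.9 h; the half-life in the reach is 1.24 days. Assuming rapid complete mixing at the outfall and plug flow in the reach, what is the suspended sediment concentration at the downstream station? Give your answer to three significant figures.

Mixed concentration C = ΣQC/ΣQ = (6.860·20.00 + 1.000·216.0) / 7.860 = 353.2/7.860 = 44.94 mg/L.
Half-life 1.24 d → k = ln 2 / 1.24 = 0.5590 d⁻¹.
After decay, C = 44.94 × e^(−kt) = 44.94 × 0.4234 = 19.03 mg/L.

19.0 mg/L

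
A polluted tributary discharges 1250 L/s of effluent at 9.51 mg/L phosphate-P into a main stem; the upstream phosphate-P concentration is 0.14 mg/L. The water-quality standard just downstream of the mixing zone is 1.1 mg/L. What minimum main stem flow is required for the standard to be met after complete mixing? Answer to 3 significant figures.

11000 L/s

Set C_mix = 1.1: (Q·0.1400 + 1250·9.510) / (Q + 1250) = 1.1
→ Q = 1250·(9.510 − 1.1)/(1.1 − 0.1400) = 10950 L/s.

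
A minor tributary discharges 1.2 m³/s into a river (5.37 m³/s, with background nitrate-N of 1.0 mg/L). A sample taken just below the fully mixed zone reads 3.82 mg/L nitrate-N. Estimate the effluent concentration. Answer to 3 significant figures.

16.4 mg/L

Mass balance: 5.370·1.000 + 1.200·Cₑ = 6.570·3.820
→ Cₑ = (6.570·3.820 − 5.370·1.000) / 1.200 = 16.44 mg/L.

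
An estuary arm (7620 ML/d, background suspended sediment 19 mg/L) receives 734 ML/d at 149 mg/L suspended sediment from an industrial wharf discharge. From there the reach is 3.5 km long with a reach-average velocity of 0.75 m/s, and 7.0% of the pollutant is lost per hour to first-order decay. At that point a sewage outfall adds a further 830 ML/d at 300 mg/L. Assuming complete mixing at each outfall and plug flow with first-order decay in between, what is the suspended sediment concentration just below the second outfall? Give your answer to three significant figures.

Conservation of mass: C = (7620·19.00 + 734.0·149.0) / 8354 = 254100/8354 = 30.42 mg/L; combined flow 8354 ML/d.
Travel time t = 3.5·1000 / 0.75 = 4667 s = 1.296 h.
7.0%/h lost → k = −ln(1 − 0.07) = 0.07257 h⁻¹.
First-order decay: C = 30.42·exp(−k·t) = 30.42·0.9102 = 27.69 mg/L.
Second outfall: C = (8354·27.69 + 830.0·300.0)/9184 = 52.30 mg/L.

52.3 mg/L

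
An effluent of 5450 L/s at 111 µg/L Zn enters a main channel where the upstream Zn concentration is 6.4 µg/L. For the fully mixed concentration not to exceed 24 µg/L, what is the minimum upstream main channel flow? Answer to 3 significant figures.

Set C_mix = 24: (Q·6.400 + 5450·111.0) / (Q + 5450) = 24
→ Q = 5450·(111.0 − 24)/(24 − 6.400) = 26940 L/s.

26900 L/s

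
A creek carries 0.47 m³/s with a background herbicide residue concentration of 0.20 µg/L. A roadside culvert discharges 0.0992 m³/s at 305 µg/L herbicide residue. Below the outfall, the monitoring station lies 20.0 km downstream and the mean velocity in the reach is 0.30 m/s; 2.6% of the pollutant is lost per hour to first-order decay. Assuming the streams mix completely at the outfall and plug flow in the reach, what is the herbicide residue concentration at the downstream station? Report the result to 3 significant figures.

32.7 µg/L

After mixing, C = (0.4700·0.2000 + 0.09920·305.0) / 0.5692 = 30.35/0.5692 = 53.32 µg/L.
Travel time t = 20.0·1000 / 0.30 = 66670 s = 18.52 h.
2.6%/h lost → k = −ln(1 − 0.026) = 0.02634 h⁻¹.
First-order decay: C = 53.32·exp(−k·t) = 53.32·0.6139 = 32.74 µg/L.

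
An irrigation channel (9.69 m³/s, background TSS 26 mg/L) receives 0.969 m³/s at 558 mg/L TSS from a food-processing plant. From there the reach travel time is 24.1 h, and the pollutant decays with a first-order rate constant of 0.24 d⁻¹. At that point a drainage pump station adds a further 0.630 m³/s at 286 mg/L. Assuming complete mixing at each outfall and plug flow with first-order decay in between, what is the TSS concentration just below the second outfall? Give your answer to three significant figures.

After mixing, C = (9.690·26.00 + 0.9690·558.0) / 10.66 = 792.6/10.66 = 74.36 mg/L; combined flow 10.66 m³/s.
Applying C = C₀e^(−kt): 74.36 × 0.7858 = 58.44 mg/L.
Second outfall: C = (10.66·58.44 + 0.6300·286.0)/11.29 = 71.14 mg/L.

71.1 mg/L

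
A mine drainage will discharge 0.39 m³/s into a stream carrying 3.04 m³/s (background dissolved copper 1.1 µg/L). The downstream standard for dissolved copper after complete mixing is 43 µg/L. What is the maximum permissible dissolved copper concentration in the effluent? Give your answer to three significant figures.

370 µg/L

At the limit, (Qr·Cr + Qe·Cₑ)/(Qr + Qe) = 43:
Cₑ = (3.430·43 − 3.040·1.100) / 0.3900 = 369.6 µg/L.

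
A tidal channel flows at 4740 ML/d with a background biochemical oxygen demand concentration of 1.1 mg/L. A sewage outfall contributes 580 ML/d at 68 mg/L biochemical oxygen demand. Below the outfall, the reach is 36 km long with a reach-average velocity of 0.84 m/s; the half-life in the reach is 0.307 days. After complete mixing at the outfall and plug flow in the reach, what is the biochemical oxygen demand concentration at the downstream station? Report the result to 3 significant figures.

2.74 mg/L

Flow-weighted average: C = (4740·1.100 + 580.0·68.00) / 5320 = 44650/5320 = 8.394 mg/L.
Travel time t = 36·1000 / 0.84 = 42860 s = 11.90 h.
Half-life 0.307 d → k = ln 2 / 0.307 = 2.258 d⁻¹.
First-order decay: C = 8.394·exp(−k·t) = 8.394·0.3263 = 2.739 mg/L.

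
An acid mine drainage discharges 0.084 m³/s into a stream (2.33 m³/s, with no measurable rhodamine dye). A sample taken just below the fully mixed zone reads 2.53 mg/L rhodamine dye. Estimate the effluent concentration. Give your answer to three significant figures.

72.7 mg/L

Mass balance: 2.330·0 + 0.08400·Cₑ = 2.414·2.530
→ Cₑ = (2.414·2.530 − 2.330·0) / 0.08400 = 72.71 mg/L.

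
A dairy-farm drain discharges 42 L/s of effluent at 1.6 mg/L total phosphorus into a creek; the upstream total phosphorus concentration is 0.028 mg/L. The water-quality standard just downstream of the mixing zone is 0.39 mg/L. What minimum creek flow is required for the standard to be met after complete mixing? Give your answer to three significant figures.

140 L/s

Set C_mix = 0.39: (Q·0.02800 + 42.00·1.600) / (Q + 42.00) = 0.39
→ Q = 42.00·(1.600 − 0.39)/(0.39 − 0.02800) = 140.4 L/s.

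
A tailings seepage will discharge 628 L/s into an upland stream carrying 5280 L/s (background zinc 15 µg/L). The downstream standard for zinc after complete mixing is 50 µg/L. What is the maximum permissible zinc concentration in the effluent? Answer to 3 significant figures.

At the limit, (Qr·Cr + Qe·Cₑ)/(Qr + Qe) = 50:
Cₑ = (5908·50 − 5280·15.00) / 628.0 = 344.3 µg/L.

344 µg/L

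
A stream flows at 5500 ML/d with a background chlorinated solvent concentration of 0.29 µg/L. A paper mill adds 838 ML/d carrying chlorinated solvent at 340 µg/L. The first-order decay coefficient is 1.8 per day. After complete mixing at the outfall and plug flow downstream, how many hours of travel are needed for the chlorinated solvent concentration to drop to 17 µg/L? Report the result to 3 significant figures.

13.0 h

Mass balance: C = (5500·0.2900 + 838.0·340.0) / 6338 = 286500/6338 = 45.21 µg/L.
45.21·exp(−k·t) = 17 → t = ln(45.21/17)/k = 46940 s = 13.04 h.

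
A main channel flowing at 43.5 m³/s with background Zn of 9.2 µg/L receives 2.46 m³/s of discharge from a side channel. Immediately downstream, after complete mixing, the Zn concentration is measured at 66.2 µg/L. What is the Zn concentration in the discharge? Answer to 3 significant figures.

1070 µg/L

Mass balance: 43.50·9.200 + 2.460·Cₑ = 45.96·66.20
→ Cₑ = (45.96·66.20 − 43.50·9.200) / 2.460 = 1074 µg/L.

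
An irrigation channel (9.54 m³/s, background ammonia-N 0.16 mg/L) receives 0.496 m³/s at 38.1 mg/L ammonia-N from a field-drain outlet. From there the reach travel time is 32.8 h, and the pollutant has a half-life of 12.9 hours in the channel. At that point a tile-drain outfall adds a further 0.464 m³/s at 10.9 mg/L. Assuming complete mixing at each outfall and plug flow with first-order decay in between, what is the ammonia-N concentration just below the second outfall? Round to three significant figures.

0.816 mg/L

Mass balance: C = (9.540·0.1600 + 0.4960·38.10) / 10.04 = 20.42/10.04 = 2.035 mg/L; combined flow 10.04 m³/s.
Half-life 12.9 h → k = ln 2 / 12.9 = 0.05373 h⁻¹ = 1.290 d⁻¹.
After decay, C = 2.035 × e^(−kt) = 2.035 × 0.1716 = 0.3493 mg/L.
At the second outfall, C = (10.04·0.3493 + 0.4640·10.90) / (10.04 + 0.4640) = 0.8155 mg/L.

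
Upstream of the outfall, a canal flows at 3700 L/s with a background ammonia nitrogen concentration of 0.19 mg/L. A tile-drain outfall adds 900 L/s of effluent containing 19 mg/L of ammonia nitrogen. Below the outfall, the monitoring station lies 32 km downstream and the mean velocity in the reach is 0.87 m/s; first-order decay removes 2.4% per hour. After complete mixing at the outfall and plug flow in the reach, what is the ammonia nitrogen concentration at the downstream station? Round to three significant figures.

3.02 mg/L

After mixing, C = (3700·0.1900 + 900.0·19.00) / 4600 = 17800/4600 = 3.870 mg/L.
Travel time t = 32·1000 / 0.87 = 36780 s = 10.22 h.
2.4%/h lost → k = −ln(1 − 0.024) = 0.02429 h⁻¹.
First-order decay: C = 3.870·exp(−k·t) = 3.870·0.7802 = 3.020 mg/L.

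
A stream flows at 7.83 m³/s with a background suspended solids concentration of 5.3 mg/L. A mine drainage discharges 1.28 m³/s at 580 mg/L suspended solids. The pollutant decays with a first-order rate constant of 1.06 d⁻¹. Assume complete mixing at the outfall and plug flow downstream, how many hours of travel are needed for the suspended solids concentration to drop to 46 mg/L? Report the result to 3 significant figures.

14.2 h

Conservation of mass: C = (7.830·5.300 + 1.280·580.0) / 9.110 = 783.9/9.110 = 86.05 mg/L.
86.05·exp(−k·t) = 46 → t = ln(86.05/46)/k = 51050 s = 14.18 h.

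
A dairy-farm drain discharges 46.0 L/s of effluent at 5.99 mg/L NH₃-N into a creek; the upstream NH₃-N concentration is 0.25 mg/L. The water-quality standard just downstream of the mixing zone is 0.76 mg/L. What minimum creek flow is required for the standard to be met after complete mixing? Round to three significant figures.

472 L/s

Set C_mix = 0.76: (Q·0.2500 + 46.00·5.990) / (Q + 46.00) = 0.76
→ Q = 46.00·(5.990 − 0.76)/(0.76 − 0.2500) = 471.7 L/s.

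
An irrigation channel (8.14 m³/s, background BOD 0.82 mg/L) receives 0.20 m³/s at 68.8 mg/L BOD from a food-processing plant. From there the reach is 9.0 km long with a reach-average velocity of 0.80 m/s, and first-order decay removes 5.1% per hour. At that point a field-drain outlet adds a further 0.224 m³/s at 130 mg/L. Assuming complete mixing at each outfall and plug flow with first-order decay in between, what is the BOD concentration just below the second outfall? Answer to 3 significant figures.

5.43 mg/L

Conservation of mass: C = (8.140·0.8200 + 0.2000·68.80) / 8.340 = 20.43/8.340 = 2.450 mg/L; combined flow 8.340 m³/s.
Travel time t = 9.0·1000 / 0.80 = 11250 s = 3.125 h.
5.1%/h lost → k = −ln(1 − 0.051) = 0.05235 h⁻¹.
Decay over the reach: 2.450·exp(−kt) = 2.450·0.8491 = 2.080 mg/L.
At the second outfall, C = (8.340·2.080 + 0.2240·130.0) / (8.340 + 0.2240) = 5.426 mg/L.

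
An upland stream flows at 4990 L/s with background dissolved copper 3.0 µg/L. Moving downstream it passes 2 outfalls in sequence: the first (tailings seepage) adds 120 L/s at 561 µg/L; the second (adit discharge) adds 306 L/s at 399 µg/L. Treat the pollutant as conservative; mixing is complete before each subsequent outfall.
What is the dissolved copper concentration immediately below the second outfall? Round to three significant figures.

37.7 µg/L

Below outfall 1: Q → 5110 L/s, C = (4990·3.000 + 120.0·561.0)/5110 = 16.10 µg/L.
Below outfall 2: Q → 5416 L/s, C = (5110·16.10 + 306.0·399.0)/5416 = 37.74 µg/L.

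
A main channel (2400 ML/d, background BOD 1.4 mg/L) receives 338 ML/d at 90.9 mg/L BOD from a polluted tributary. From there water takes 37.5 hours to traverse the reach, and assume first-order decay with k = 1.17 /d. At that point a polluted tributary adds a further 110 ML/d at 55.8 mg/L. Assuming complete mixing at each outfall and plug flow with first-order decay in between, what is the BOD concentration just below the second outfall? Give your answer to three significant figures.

4.08 mg/L

Flow-weighted average: C = (2400·1.400 + 338.0·90.90) / 2738 = 34080/2738 = 12.45 mg/L; combined flow 2738 ML/d.
Applying C = C₀e^(−kt): 12.45 × 0.1607 = 2.001 mg/L.
Second outfall: C = (2738·2.001 + 110.0·55.80)/2848 = 4.079 mg/L.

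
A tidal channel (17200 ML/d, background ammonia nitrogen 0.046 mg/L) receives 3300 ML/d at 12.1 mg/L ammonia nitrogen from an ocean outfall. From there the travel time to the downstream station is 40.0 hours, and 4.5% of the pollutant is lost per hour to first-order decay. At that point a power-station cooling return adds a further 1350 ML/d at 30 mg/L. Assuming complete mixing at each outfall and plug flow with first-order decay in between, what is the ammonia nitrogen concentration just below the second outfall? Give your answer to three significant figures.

2.15 mg/L

Flow-weighted average: C = (17200·0.04600 + 3300·12.10) / 20500 = 40720/20500 = 1.986 mg/L; combined flow 20500 ML/d.
4.5%/h lost → k = −ln(1 − 0.045) = 0.04604 h⁻¹.
Decay over the reach: 1.986·exp(−kt) = 1.986·0.1585 = 0.3149 mg/L.
At the second outfall, C = (20500·0.3149 + 1350·30.00) / (20500 + 1350) = 2.149 mg/L.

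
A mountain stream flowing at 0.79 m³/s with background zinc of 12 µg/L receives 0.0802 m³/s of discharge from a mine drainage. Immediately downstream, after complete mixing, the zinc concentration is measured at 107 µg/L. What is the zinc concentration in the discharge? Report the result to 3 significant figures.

1040 µg/L

Mass balance: 0.7900·12.00 + 0.08020·Cₑ = 0.8702·107.0
→ Cₑ = (0.8702·107.0 − 0.7900·12.00) / 0.08020 = 1043 µg/L.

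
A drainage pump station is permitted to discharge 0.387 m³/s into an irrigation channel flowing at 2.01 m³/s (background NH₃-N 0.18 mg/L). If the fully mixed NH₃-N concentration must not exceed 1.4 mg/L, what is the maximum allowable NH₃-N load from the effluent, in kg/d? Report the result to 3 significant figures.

Mass balance at the limit: 2.010·0.1800 + 0.3870·Cₑ = 2.397·1.4 → Cₑ = 7.736 mg/L.
Load = 0.3870 m³/s × 7.736 g/m³ × 86 400 s/d = 258.7 kg/d.

259 kg/d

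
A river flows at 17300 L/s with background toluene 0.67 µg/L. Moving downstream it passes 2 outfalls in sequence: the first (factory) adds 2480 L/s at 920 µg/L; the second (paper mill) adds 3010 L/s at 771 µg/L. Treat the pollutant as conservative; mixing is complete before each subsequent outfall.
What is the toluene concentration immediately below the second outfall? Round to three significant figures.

202 µg/L

Below outfall 1: Q → 19780 L/s, C = (17300·0.6700 + 2480·920.0)/19780 = 115.9 µg/L.
Below outfall 2: Q → 22790 L/s, C = (19780·115.9 + 3010·771.0)/22790 = 202.5 µg/L.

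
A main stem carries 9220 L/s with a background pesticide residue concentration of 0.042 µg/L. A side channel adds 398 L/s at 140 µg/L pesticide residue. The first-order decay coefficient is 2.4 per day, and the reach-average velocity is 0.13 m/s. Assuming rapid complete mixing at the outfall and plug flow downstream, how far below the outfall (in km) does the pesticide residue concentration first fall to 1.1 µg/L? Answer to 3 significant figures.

7.81 km

Conservation of mass: C = (9220·0.04200 + 398.0·140.0) / 9618 = 56110/9618 = 5.834 µg/L.
Set 5.834·exp(−k·t) = 1.1 → t = ln(5.834/1.1)/k = 60060 s = 16.68 h.
Distance = v·t = 0.13·60060 = 7808 m = 7.808 km.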